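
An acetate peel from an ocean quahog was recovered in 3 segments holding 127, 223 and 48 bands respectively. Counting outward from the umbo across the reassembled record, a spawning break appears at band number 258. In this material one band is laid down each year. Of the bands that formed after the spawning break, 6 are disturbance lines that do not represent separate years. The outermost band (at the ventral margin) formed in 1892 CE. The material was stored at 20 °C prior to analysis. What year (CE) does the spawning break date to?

1758 CE

Total bands = 127 + 223 + 48 = 398.
398 − 258 = 140 bands lie beyond the spawning break toward the ventral margin.
Excluding 6 false bands: 140 − 6 = 134.
The band at the ventral margin is 1892 CE, so the spawning break dates to 1892 − 134 = 1758 CE.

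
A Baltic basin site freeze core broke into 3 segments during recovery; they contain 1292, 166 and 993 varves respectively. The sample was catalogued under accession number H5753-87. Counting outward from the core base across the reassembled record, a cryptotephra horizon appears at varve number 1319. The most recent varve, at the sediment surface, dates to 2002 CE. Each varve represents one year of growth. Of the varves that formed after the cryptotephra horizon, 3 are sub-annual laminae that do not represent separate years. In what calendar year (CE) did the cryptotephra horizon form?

873 CE

Total varves = 1292 + 166 + 993 = 2451.
Between varve 1319 and the sediment surface there are 2451 − 1319 = 1132 varves.
Removing the 3 false varves leaves 1132 − 3 = 1129 true varves beyond the cryptotephra horizon.
2002 − 1129 = 873 CE.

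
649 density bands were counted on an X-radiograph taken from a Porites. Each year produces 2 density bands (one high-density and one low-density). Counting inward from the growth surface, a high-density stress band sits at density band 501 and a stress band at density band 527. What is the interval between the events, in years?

13 years

Separation: 527 − 501 = 26 density bands.
With 2 density bands per year, 26 / 2 = 13 years.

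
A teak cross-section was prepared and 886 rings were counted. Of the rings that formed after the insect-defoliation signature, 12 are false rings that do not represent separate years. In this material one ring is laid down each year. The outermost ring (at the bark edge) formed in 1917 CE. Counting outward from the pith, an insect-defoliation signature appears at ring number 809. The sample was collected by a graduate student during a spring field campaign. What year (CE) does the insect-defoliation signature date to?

The insect-defoliation signature sits at ring 809 from the pith, so 886 − 809 = 77 rings formed after it.
Removing the 12 false rings leaves 77 − 12 = 65 true rings beyond the insect-defoliation signature.
1917 − 65 = 1852 CE.

1852 CE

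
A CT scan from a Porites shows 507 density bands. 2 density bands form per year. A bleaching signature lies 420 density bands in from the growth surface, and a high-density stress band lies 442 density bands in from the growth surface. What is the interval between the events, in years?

Separation: 442 − 420 = 22 density bands.
Dividing by 2 density bands per year: 22 / 2 = 11 years.

11 years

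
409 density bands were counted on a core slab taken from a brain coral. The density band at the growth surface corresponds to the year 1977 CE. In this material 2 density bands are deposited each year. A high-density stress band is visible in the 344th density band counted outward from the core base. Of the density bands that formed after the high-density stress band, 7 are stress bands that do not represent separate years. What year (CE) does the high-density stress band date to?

The high-density stress band sits at density band 344 from the core base, so 409 − 344 = 65 density bands formed after it.
Removing the 7 false density bands leaves 65 − 7 = 58 true density bands beyond the high-density stress band.
58 density bands at 2 per year is 58 / 2 = 29 years.
Counting back 29 years from 1977 CE places the high-density stress band in 1977 − 29 = 1948 CE.

1948 CE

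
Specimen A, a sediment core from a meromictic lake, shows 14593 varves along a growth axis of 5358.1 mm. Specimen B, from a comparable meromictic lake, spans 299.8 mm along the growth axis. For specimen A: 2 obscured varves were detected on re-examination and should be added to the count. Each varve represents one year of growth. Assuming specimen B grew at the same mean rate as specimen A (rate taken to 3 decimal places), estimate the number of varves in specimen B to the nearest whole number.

Specimen A: adjusted count: 14593 + 2 = 14595 varves.
A: Extension rate ≈ 5358.1 / 14595 = 0.367 mm/year.
Specimen B: 299.8 mm / 0.367 mm per year = 816.89 years ≈ 817 varves.

817 varves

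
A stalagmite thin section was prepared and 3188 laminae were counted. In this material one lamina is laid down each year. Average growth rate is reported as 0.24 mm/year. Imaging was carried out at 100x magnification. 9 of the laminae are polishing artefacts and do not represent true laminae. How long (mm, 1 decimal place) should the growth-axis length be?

763.0 mm

Correcting the raw count gives 3188 − 9 = 3179 true laminae.
3179 years at 0.24 mm/year gives 0.24 × 3179 = 763.0 mm.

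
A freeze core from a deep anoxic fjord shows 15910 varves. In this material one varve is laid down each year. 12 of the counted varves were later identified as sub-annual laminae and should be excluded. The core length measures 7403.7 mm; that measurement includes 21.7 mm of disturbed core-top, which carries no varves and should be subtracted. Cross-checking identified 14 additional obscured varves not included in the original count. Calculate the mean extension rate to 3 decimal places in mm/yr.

0.464 mm/yr

Adjusted count: 15910 − 12 + 14 = 15912 varves.
The growth record spans 7403.7 − 21.7 = 7382.0 mm.
7382.0 mm over 15912 years gives 7382.0 / 15912 ≈ 0.464 mm/yr.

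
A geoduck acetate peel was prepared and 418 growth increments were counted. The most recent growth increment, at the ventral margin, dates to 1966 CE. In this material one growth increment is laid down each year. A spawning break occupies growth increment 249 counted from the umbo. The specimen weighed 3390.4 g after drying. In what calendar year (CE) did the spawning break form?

1797 CE

The spawning break sits at growth increment 249 from the umbo, so 418 − 249 = 169 growth increments formed after it.
Counting back 169 years from 1966 CE places the spawning break in 1966 − 169 = 1797 CE.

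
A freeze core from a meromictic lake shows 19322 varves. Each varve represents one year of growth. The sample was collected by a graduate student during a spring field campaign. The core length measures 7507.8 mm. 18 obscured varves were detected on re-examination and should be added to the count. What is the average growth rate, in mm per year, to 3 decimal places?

True varve count = 19322 + 18 = 19340.
Mean rate = 7507.8 mm / 19340 years ≈ 0.388 mm per year.

0.388 mm per year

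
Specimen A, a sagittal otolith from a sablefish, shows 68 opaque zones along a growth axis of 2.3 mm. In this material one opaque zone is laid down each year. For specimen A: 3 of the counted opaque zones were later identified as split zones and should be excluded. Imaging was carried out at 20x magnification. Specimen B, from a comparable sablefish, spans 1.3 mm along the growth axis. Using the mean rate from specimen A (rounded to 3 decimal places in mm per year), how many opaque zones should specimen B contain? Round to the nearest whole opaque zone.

Specimen A: correcting the raw count gives 68 − 3 = 65 true opaque zones.
A: 2.3 mm over 65 years gives 2.3 / 65 ≈ 0.035 mm/year.
Specimen B: 1.3 mm / 0.035 mm per year = 37.14 years ≈ 37 opaque zones.

37 opaque zones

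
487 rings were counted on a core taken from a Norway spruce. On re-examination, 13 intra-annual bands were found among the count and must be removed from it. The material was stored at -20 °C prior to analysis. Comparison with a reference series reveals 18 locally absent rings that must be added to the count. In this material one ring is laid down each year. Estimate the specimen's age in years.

After corrections the count is 487 − 13 + 18 = 492 rings.
At one ring per year, that is 492 years.

492 years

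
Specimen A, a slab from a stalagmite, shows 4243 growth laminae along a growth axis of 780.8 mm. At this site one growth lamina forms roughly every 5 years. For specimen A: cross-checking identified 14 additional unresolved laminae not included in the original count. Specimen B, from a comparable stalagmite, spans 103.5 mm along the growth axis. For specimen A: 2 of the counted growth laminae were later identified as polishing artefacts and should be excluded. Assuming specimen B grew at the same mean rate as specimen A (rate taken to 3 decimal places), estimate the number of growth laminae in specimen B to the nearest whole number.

Specimen A: after corrections the count is 4243 − 2 + 14 = 4255 growth laminae.
Specimen A: multiplying by 5 years per growth lamina: 4255 × 5 = 21275 years.
A: 780.8 mm over 21275 years gives 780.8 / 21275 ≈ 0.037 mm/year.
For B, 103.5 / 0.037 = 2797.30 years; at 5 years per growth lamina that is 2797.30 / 5 ≈ 559 growth laminae.

559 growth laminae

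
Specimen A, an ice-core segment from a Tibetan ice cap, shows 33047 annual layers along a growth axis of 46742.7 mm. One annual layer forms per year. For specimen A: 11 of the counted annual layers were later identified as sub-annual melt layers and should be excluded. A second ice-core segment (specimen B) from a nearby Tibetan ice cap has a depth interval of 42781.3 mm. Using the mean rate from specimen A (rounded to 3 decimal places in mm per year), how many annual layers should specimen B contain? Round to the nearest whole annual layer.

30234 annual layers

Specimen A: correcting the raw count gives 33047 − 11 = 33036 true annual layers.
A: Mean rate = 46742.7 mm / 33036 years ≈ 1.415 mm/year.
For B, 42781.3 / 1.415 = 30234.13 years ≈ 30234 annual layers.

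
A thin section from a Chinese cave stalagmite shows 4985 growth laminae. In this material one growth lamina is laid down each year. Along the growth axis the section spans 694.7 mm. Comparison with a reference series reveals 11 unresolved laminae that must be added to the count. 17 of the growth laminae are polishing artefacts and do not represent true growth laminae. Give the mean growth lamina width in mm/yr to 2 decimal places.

After corrections the count is 4985 − 17 + 11 = 4979 growth laminae.
694.7 mm over 4979 years gives 694.7 / 4979 ≈ 0.14 mm/yr.

0.14 mm/yr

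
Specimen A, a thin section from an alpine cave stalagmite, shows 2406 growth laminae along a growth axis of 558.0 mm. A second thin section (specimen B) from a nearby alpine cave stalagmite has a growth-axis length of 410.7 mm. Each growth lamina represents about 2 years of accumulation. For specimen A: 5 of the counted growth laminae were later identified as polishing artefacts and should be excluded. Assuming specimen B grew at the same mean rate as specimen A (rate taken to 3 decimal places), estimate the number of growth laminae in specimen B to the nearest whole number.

1770 growth laminae

Specimen A: after corrections the count is 2406 − 5 = 2401 growth laminae.
Specimen A: multiplying by 2 years per growth lamina: 2401 × 2 = 4802 years.
A: Extension rate ≈ 558.0 / 4802 = 0.116 mm/yr.
Specimen B: 410.7 mm / 0.116 mm per year = 3540.52 years; at 2 years per growth lamina that is 3540.52 / 2 ≈ 1770 growth laminae.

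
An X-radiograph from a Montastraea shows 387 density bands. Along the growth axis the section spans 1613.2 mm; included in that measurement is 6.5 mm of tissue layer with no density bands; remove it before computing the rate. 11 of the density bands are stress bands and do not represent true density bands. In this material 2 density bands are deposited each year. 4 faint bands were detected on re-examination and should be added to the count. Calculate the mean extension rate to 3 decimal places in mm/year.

Correcting the raw count gives 387 − 11 + 4 = 380 true density bands.
380 density bands at 2 per year is 380 / 2 = 190 years.
The growth record spans 1613.2 − 6.5 = 1606.7 mm.
Extension rate ≈ 1606.7 / 190 = 8.456 mm/year.

8.456 mm/year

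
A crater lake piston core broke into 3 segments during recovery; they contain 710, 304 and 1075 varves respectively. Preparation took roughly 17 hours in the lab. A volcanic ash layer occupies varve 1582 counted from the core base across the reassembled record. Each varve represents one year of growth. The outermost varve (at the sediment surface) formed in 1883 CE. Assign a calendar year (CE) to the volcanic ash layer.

Total varves = 710 + 304 + 1075 = 2089.
Between varve 1582 and the sediment surface there are 2089 − 1582 = 507 varves.
Counting back 507 years from 1883 CE places the volcanic ash layer in 1883 − 507 = 1376 CE.

1376 CE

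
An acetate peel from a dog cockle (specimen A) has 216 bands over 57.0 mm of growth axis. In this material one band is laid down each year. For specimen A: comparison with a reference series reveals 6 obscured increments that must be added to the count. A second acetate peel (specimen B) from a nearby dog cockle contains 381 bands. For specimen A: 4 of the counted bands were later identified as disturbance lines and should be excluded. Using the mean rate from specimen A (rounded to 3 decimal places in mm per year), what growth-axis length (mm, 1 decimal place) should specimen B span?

Specimen A: correcting the raw count gives 216 − 4 + 6 = 218 true bands.
A: Extension rate ≈ 57.0 / 218 = 0.261 mm/yr.
For B, 0.261 mm/year × 381 years = 99.4 mm.

99.4 mm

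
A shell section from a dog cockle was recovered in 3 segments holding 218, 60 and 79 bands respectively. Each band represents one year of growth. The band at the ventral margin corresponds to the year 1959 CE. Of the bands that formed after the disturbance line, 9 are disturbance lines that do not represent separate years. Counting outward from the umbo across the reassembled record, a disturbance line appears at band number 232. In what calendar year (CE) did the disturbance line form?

1843 CE

Total bands = 218 + 60 + 79 = 357.
Between band 232 and the ventral margin there are 357 − 232 = 125 bands.
125 − 9 false = 116 true bands after the disturbance line.
1959 − 116 = 1843 CE.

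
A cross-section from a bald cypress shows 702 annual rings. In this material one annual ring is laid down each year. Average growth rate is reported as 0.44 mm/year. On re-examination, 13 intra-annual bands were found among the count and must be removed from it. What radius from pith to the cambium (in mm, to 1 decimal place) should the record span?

303.2 mm

Correcting the raw count gives 702 − 13 = 689 true annual rings.
Length ≈ 0.44 × 689 = 303.2 mm.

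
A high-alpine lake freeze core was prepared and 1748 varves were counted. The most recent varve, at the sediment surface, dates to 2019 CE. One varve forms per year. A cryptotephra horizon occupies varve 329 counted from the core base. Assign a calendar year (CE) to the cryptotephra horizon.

1748 − 329 = 1419 varves lie beyond the cryptotephra horizon toward the sediment surface.
Counting back 1419 years from 2019 CE places the cryptotephra horizon in 2019 − 1419 = 600 CE.

600 CE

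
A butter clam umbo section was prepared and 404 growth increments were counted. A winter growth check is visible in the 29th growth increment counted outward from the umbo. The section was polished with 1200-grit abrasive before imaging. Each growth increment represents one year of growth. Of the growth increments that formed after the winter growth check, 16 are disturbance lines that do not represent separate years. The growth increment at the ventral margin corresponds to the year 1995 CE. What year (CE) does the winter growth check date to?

1636 CE

404 − 29 = 375 growth increments lie beyond the winter growth check toward the ventral margin.
Removing the 16 false growth increments leaves 375 − 16 = 359 true growth increments beyond the winter growth check.
1995 − 359 = 1636 CE.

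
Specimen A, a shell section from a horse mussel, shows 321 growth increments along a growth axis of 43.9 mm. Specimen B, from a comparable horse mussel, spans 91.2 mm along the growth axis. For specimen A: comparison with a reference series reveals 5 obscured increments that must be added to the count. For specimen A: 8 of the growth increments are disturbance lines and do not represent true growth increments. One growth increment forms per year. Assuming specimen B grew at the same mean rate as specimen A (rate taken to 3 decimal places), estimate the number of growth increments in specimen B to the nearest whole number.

661 growth increments

Specimen A: true growth increment count = 321 − 8 + 5 = 318.
A: 43.9 mm over 318 years gives 43.9 / 318 ≈ 0.138 mm per year.
B spans 91.2 / 0.138 = 660.87 years ≈ 661 growth increments.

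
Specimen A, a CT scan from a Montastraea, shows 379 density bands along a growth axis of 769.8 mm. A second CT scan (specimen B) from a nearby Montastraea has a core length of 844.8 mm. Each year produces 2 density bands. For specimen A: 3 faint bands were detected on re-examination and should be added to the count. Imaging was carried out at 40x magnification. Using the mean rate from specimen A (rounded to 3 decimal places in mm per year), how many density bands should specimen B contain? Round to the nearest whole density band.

419 density bands

Specimen A: correcting the raw count gives 379 + 3 = 382 true density bands.
Specimen A: dividing by 2 density bands per year: 382 / 2 = 191 years.
A: Extension rate ≈ 769.8 / 191 = 4.030 mm/yr.
For B, 844.8 / 4.030 = 209.63 years; at 2 density bands per year that is 209.63 × 2 ≈ 419 density bands.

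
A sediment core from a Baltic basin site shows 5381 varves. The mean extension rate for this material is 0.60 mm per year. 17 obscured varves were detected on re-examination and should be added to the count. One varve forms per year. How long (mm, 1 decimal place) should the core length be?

True varve count = 5381 + 17 = 5398.
Predicted length = 0.60 mm/year × 5398 years = 3238.8 mm.

3238.8 mm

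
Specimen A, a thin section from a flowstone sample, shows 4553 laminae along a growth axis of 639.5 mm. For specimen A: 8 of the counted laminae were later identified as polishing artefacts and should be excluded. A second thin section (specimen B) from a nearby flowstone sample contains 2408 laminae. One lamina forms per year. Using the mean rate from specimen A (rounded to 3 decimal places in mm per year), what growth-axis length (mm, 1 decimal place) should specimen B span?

339.5 mm

Specimen A: correcting the raw count gives 4553 − 8 = 4545 true laminae.
A: Mean rate = 639.5 mm / 4545 years ≈ 0.141 mm/yr.
For B, 0.141 mm/year × 2408 years = 339.5 mm.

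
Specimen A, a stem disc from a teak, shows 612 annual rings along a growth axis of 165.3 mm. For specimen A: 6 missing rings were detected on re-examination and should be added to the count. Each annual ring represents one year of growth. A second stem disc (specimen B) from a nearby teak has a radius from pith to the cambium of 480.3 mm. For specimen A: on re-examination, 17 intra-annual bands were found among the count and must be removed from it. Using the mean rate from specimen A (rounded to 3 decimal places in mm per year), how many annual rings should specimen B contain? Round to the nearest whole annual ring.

Specimen A: correcting the raw count gives 612 − 17 + 6 = 601 true annual rings.
A: Mean rate = 165.3 mm / 601 years ≈ 0.275 mm per year.
B spans 480.3 / 0.275 = 1746.55 years ≈ 1747 annual rings.

1747 annual rings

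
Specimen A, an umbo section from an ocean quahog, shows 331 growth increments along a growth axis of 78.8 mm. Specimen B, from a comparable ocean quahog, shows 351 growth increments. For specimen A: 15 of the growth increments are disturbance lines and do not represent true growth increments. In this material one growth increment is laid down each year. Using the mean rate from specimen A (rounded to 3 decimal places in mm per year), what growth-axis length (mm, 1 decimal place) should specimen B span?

87.4 mm

Specimen A: correcting the raw count gives 331 − 15 = 316 true growth increments.
A: 78.8 mm over 316 years gives 78.8 / 316 ≈ 0.249 mm/year.
Length of B = 0.249 × 351 = 87.4 mm.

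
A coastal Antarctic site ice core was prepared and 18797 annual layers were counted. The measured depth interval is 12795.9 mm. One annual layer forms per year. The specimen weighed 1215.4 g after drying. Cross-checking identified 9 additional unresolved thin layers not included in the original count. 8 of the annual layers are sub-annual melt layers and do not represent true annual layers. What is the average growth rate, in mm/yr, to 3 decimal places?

0.681 mm/yr

Correcting the raw count gives 18797 − 8 + 9 = 18798 true annual layers.
Mean rate = 12795.9 mm / 18798 years ≈ 0.681 mm/yr.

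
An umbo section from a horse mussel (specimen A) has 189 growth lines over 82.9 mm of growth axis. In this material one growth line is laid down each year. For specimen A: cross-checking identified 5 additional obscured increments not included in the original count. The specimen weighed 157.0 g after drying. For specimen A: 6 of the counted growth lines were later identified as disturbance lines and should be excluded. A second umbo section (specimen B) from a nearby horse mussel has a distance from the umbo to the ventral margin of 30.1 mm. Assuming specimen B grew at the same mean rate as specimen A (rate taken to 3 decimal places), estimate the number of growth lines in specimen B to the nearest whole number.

68 growth lines

Specimen A: true growth line count = 189 − 6 + 5 = 188.
A: Extension rate ≈ 82.9 / 188 = 0.441 mm/yr.
B spans 30.1 / 0.441 = 68.25 years ≈ 68 growth lines.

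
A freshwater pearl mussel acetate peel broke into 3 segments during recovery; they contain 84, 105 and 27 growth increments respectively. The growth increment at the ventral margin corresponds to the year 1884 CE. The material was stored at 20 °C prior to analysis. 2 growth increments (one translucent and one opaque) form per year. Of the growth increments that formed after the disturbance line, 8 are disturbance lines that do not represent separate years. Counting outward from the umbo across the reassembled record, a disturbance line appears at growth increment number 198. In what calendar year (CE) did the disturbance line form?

Total growth increments = 84 + 105 + 27 = 216.
The disturbance line sits at growth increment 198 from the umbo, so 216 − 198 = 18 growth increments formed after it.
18 − 8 false = 10 true growth increments after the disturbance line.
With 2 growth increments per year, 10 / 2 = 5 years.
Counting back 5 years from 1884 CE places the disturbance line in 1884 − 5 = 1879 CE.

1879 CE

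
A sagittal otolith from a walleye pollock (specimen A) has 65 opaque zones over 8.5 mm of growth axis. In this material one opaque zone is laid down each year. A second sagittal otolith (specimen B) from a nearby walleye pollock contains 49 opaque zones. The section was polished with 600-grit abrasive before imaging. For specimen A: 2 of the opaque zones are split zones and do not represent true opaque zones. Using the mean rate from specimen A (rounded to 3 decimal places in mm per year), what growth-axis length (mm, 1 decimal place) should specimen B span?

Specimen A: after corrections the count is 65 − 2 = 63 opaque zones.
A: Mean rate = 8.5 mm / 63 years ≈ 0.135 mm per year.
B's length ≈ 0.135 × 49 = 6.6 mm.

6.6 mm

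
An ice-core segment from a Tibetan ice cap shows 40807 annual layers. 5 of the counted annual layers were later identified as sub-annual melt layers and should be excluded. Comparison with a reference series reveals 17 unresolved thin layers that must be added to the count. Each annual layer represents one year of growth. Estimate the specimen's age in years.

True annual layer count = 40807 − 5 + 17 = 40819.
One annual layer per year makes the duration 40819 years.

40819 years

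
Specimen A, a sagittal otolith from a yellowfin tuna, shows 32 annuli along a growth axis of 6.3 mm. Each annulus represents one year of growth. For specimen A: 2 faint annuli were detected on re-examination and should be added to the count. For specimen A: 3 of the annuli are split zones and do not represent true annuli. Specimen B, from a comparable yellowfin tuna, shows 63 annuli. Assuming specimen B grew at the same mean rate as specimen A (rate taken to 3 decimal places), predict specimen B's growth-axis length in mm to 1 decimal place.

12.8 mm

Specimen A: adjusted count: 32 − 3 + 2 = 31 annuli.
A: Extension rate ≈ 6.3 / 31 = 0.203 mm/year.
For B, 0.203 mm/year × 63 years = 12.8 mm.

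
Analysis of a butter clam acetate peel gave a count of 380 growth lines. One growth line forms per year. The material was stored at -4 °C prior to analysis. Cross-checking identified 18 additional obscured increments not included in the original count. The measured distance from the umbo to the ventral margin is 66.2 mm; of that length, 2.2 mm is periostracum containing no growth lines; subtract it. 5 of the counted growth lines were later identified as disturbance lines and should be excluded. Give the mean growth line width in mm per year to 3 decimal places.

After corrections the count is 380 − 5 + 18 = 393 growth lines.
Net length = 66.2 − 2.2 = 64.0 mm.
64.0 mm over 393 years gives 64.0 / 393 ≈ 0.163 mm per year.

0.163 mm per year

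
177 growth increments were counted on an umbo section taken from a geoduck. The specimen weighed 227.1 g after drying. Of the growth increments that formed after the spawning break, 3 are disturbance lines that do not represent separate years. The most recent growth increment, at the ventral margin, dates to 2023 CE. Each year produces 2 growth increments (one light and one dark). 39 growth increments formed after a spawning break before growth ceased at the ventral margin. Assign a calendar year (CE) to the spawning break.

39 growth increments post-date the spawning break.
39 − 3 false = 36 true growth increments after the spawning break.
With 2 growth increments per year, 36 / 2 = 18 years.
The growth increment at the ventral margin is 2023 CE, so the spawning break dates to 2023 − 18 = 2005 CE.

2005 CE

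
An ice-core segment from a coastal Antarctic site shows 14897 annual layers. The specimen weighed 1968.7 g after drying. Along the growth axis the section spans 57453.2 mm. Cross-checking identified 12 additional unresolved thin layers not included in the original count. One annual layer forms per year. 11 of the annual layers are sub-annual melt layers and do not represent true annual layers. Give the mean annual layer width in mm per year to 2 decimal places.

3.86 mm per year

Adjusted count: 14897 − 11 + 12 = 14898 annual layers.
Extension rate ≈ 57453.2 / 14898 = 3.86 mm per year.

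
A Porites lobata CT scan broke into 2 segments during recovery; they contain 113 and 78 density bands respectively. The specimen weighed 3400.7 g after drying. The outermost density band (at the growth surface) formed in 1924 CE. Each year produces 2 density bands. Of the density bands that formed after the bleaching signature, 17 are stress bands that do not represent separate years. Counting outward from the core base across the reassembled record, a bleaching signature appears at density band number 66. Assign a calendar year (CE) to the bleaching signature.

1870 CE

Total density bands = 113 + 78 = 191.
191 − 66 = 125 density bands lie beyond the bleaching signature toward the growth surface.
125 − 17 false = 108 true density bands after the bleaching signature.
With 2 density bands per year, 108 / 2 = 54 years.
Counting back 54 years from 1924 CE places the bleaching signature in 1924 − 54 = 1870 CE.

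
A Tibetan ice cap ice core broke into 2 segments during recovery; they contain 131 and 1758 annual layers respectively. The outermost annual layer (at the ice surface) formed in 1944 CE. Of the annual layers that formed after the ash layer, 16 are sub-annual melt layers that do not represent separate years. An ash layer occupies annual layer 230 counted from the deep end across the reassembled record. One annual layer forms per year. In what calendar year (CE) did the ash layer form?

301 CE

Total annual layers = 131 + 1758 = 1889.
The ash layer sits at annual layer 230 from the deep end, so 1889 − 230 = 1659 annual layers formed after it.
Excluding 16 false annual layers: 1659 − 16 = 1643.
1944 − 1643 = 301 CE.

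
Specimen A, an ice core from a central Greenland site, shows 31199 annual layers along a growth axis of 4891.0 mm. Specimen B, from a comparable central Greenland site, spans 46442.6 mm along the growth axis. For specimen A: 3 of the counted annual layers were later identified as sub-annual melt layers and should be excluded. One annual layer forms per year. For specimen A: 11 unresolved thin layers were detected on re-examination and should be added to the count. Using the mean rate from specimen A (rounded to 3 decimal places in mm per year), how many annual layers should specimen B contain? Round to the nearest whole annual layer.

295813 annual layers

Specimen A: after corrections the count is 31199 − 3 + 11 = 31207 annual layers.
A: Mean rate = 4891.0 mm / 31207 years ≈ 0.157 mm per year.
Specimen B: 46442.6 mm / 0.157 mm per year = 295812.74 years ≈ 295813 annual layers.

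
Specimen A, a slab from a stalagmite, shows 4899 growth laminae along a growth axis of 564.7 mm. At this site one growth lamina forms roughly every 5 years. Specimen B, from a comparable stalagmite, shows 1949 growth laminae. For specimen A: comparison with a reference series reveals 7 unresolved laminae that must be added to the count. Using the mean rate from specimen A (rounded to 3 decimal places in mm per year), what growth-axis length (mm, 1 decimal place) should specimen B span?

224.1 mm

Specimen A: adjusted count: 4899 + 7 = 4906 growth laminae.
Specimen A: 4906 growth laminae at 5 years each span 4906 × 5 = 24530 years.
A: Mean rate = 564.7 mm / 24530 years ≈ 0.023 mm/year.
Specimen B: multiplying by 5 years per growth lamina: 1949 × 5 = 9745 years. For B, 0.023 mm/year × 9745 years = 224.1 mm.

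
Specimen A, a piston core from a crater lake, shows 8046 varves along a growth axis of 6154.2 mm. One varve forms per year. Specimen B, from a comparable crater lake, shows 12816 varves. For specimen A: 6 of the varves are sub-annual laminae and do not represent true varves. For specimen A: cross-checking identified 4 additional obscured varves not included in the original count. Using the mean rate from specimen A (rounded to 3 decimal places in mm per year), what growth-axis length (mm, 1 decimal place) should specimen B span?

Specimen A: correcting the raw count gives 8046 − 6 + 4 = 8044 true varves.
A: Mean rate = 6154.2 mm / 8044 years ≈ 0.765 mm/yr.
Length of B = 0.765 × 12816 = 9804.2 mm.

9804.2 mm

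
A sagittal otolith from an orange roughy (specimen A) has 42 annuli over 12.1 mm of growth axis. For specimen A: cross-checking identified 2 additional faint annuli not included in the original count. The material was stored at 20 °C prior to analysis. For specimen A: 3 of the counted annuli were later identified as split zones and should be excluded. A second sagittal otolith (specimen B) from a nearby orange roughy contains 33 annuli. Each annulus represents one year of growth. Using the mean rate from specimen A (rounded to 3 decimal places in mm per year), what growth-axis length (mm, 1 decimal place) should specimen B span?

Specimen A: adjusted count: 42 − 3 + 2 = 41 annuli.
A: Mean rate = 12.1 mm / 41 years ≈ 0.295 mm/year.
B's length ≈ 0.295 × 33 = 9.7 mm.

9.7 mm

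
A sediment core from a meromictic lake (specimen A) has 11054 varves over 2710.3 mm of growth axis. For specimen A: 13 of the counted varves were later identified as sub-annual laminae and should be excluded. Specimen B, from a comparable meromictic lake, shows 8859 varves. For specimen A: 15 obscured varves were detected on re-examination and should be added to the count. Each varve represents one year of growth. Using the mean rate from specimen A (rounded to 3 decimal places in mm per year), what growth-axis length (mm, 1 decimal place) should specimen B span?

2170.5 mm

Specimen A: correcting the raw count gives 11054 − 13 + 15 = 11056 true varves.
A: Extension rate ≈ 2710.3 / 11056 = 0.245 mm/year.
For B, 0.245 mm/year × 8859 years = 2170.5 mm.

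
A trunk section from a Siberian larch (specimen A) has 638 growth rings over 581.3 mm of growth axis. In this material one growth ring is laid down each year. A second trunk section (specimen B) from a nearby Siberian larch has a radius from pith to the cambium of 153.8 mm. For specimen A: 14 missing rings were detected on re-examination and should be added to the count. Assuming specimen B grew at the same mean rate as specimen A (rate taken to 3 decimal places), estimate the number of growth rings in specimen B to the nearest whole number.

Specimen A: correcting the raw count gives 638 + 14 = 652 true growth rings.
A: 581.3 mm over 652 years gives 581.3 / 652 ≈ 0.892 mm/year.
Specimen B: 153.8 mm / 0.892 mm per year = 172.42 years ≈ 172 growth rings.

172 growth rings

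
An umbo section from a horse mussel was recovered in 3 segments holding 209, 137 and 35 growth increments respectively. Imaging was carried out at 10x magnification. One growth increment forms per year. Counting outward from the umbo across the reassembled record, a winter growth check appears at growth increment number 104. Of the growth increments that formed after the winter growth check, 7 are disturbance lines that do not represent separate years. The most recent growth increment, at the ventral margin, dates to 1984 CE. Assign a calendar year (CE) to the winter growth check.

1714 CE

Total growth increments = 209 + 137 + 35 = 381.
Between growth increment 104 and the ventral margin there are 381 − 104 = 277 growth increments.
277 − 7 false = 270 true growth increments after the winter growth check.
1984 − 270 = 1714 CE.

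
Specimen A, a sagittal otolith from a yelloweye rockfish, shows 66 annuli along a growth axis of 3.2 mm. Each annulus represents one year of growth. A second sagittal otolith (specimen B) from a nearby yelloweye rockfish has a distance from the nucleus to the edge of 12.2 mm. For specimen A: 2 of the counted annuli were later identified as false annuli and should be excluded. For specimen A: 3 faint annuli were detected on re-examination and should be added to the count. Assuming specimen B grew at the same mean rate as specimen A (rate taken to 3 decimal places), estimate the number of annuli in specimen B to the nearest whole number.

254 annuli

Specimen A: true annulus count = 66 − 2 + 3 = 67.
A: Extension rate ≈ 3.2 / 67 = 0.048 mm/yr.
B spans 12.2 / 0.048 = 254.17 years ≈ 254 annuli.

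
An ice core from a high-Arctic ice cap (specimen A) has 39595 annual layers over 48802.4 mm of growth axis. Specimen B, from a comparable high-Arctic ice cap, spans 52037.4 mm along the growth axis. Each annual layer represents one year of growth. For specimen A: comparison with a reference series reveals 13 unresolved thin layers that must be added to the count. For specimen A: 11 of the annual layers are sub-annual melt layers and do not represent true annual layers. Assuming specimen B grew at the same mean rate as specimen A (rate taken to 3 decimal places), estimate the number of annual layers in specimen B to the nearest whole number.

42238 annual layers

Specimen A: adjusted count: 39595 − 11 + 13 = 39597 annual layers.
A: Extension rate ≈ 48802.4 / 39597 = 1.232 mm/yr.
For B, 52037.4 / 1.232 = 42238.15 years ≈ 42238 annual layers.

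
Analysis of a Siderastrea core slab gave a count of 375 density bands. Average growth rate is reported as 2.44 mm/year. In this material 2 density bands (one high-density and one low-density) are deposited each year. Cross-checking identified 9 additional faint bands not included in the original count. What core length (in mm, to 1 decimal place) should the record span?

Correcting the raw count gives 375 + 9 = 384 true density bands.
384 density bands at 2 per year is 384 / 2 = 192 years.
Predicted length = 2.44 mm/year × 192 years = 468.5 mm.

468.5 mm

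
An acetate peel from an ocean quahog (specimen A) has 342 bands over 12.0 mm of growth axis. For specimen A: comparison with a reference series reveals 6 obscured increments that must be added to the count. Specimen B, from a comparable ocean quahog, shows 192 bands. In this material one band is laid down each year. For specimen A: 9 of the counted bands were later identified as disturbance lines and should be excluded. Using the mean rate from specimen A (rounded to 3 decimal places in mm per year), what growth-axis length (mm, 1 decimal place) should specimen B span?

Specimen A: true band count = 342 − 9 + 6 = 339.
A: Extension rate ≈ 12.0 / 339 = 0.035 mm/year.
Length of B = 0.035 × 192 = 6.7 mm.

6.7 mm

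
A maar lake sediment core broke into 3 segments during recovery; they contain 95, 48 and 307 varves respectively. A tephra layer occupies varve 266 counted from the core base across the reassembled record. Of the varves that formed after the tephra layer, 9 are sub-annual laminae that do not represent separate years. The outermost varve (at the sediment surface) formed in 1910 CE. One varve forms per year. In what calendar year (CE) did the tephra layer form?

1735 CE

Total varves = 95 + 48 + 307 = 450.
The tephra layer sits at varve 266 from the core base, so 450 − 266 = 184 varves formed after it.
184 − 9 false = 175 true varves after the tephra layer.
1910 − 175 = 1735 CE.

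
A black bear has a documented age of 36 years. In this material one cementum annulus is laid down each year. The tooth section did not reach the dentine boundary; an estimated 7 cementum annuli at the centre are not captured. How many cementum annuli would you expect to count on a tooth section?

29 cementum annuli

Expected cementum annuli over 36 years: 36.
Less the 7 uncaptured cementum annuli: 36 − 7 = 29.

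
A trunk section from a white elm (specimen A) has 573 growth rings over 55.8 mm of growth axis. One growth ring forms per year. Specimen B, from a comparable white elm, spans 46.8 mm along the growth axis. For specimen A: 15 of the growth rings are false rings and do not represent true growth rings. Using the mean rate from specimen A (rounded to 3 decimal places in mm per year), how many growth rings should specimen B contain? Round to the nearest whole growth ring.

468 growth rings

Specimen A: correcting the raw count gives 573 − 15 = 558 true growth rings.
A: Mean rate = 55.8 mm / 558 years ≈ 0.100 mm/yr.
Specimen B: 46.8 mm / 0.100 mm per year = 468.00 years ≈ 468 growth rings.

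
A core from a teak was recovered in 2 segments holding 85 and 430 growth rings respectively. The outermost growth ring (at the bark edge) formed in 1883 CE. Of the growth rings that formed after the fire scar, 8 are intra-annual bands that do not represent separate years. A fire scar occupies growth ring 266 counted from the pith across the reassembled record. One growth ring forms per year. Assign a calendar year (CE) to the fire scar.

1642 CE

Total growth rings = 85 + 430 = 515.
Between growth ring 266 and the bark edge there are 515 − 266 = 249 growth rings.
Excluding 8 false growth rings: 249 − 8 = 241.
Counting back 241 years from 1883 CE places the fire scar in 1883 − 241 = 1642 CE.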